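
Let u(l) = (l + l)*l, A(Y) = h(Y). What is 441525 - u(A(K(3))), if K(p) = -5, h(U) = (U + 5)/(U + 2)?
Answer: 441525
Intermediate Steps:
h(U) = (5 + U)/(2 + U)
A(Y) = (5 + Y)/(2 + Y)
u(l) = 2*l² (u(l) = (2*l)*l = 2*l²)
441525 - u(A(K(3))) = 441525 - 2*((5 - 5)/(2 - 5))² = 441525 - 2*(0/(-3))² = 441525 - 2*(-⅓*0)² = 441525 - 2*0² = 441525 - 2*0 = 441525 - 1*0 = 441525 + 0 = 441525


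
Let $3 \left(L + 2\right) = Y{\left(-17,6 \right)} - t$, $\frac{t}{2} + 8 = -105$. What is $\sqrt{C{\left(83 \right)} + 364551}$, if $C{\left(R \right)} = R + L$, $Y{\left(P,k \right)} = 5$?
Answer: $\sqrt{364709} \approx 603.91$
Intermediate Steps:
$t = -226$ ($t = -16 + 2 \left(-105\right) = -16 - 210 = -226$)
$L = 75$ ($L = -2 + \frac{5 - -226}{3} = -2 + \frac{5 + 226}{3} = -2 + \frac{1}{3} \cdot 231 = -2 + 77 = 75$)
$C{\left(R \right)} = 75 + R$ ($C{\left(R \right)} = R + 75 = 75 + R$)
$\sqrt{C{\left(83 \right)} + 364551} = \sqrt{\left(75 + 83\right) + 364551} = \sqrt{158 + 364551} = \sqrt{364709}$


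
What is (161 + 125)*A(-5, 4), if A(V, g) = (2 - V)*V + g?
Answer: -8866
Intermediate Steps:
A(V, g) = g + V*(2 - V) (A(V, g) = V*(2 - V) + g = g + V*(2 - V))
(161 + 125)*A(-5, 4) = (161 + 125)*(4 - 1*(-5)² + 2*(-5)) = 286*(4 - 1*25 - 10) = 286*(4 - 25 - 10) = 286*(-31) = -8866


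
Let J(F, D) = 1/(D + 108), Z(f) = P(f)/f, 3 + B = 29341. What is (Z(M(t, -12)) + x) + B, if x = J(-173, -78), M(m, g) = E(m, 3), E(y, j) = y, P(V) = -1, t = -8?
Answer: 3520579/120 ≈ 29338.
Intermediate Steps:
B = 29338 (B = -3 + 29341 = 29338)
M(m, g) = m
Z(f) = -1/f
J(F, D) = 1/(108 + D)
x = 1/30 (x = 1/(108 - 78) = 1/30 ≈ 0.033333)
(Z(M(t, -12)) + x) + B = (-1/(-8) + 1/30) + 29338 = (-1*(-1/8) + 1/30) + 29338 = (1/8 + 1/30) + 29338 = 19/120 + 29338 = 3520579/120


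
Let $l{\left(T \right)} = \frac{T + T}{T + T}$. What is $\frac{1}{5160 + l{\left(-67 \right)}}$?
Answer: $\frac{1}{5161} \approx 0.00019376$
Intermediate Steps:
$l{\left(T \right)} = 1$ ($l{\left(T \right)} = \frac{2 T}{2 T} = 2 T \frac{1}{2 T} = 1$)
$\frac{1}{5160 + l{\left(-67 \right)}} = \frac{1}{5160 + 1} = \frac{1}{5161}$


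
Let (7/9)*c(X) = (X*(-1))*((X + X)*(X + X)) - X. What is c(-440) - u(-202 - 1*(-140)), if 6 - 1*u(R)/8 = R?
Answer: 3066624152/7 ≈ 4.3809e+8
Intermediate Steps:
u(R) = 48 - 8*R
c(X) = -36*X**3/7 - 9*X/7 (c(X) = 9*((X*(-1))*((X + X)*(X + X)) - X)/7 = 9*((-X)*((2*X)*(2*X)) - X)/7 = 9*((-X)*(4*X**2) - X)/7 = 9*(-4*X**3 - X)/7 = 9*(-X - 4*X**3)/7 = -36*X**3/7 - 9*X/7)
c(-440) - u(-202 - 1*(-140)) = -9/7*(-440)*(1 + 4*(-440)**2) - (48 - 8*(-202 - 1*(-140))) = -9/7*(-440)*(1 + 4*193600) - (48 - 8*(-202 + 140)) = -9/7*(-440)*(1 + 774400) - (48 - 8*(-62)) = -9/7*(-440)*774401 - (48 + 496) = 3066627960/7 - 1*544 = 3066627960/7 - 544 = 3066624152/7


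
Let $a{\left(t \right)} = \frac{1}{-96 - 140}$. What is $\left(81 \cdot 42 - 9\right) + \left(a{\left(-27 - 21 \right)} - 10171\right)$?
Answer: $- \frac{1599609}{236} \approx -6778.0$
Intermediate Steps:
$a{\left(t \right)} = - \frac{1}{236}$ ($a{\left(t \right)} = \frac{1}{-236} = - \frac{1}{236}$)
$\left(81 \cdot 42 - 9\right) + \left(a{\left(-27 - 21 \right)} - 10171\right) = \left(81 \cdot 42 - 9\right) - \frac{2400357}{236} = \left(3402 + \left(-15 + 6\right)\right) - \frac{2400357}{236} = \left(3402 - 9\right) - \frac{2400357}{236} = 3393 - \frac{2400357}{236} = - \frac{1599609}{236}$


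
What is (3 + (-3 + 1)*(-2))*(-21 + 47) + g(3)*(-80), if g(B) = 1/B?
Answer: 466/3 ≈ 155.33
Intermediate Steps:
(3 + (-3 + 1)*(-2))*(-21 + 47) + g(3)*(-80) = (3 + (-3 + 1)*(-2))*(-21 + 47) - 80/3 = (3 - 2*(-2))*26 + (1/3)*(-80) = (3 + 4)*26 - 80/3 = 7*26 - 80/3 = 182 - 80/3 = 466/3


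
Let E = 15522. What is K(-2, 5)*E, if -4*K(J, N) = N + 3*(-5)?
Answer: 38805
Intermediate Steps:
K(J, N) = 15/4 - N/4 (K(J, N) = -(N + 3*(-5))/4 = -(N - 15)/4 = -(-15 + N)/4 = 15/4 - N/4)
K(-2, 5)*E = (15/4 - ¼*5)*15522 = (15/4 - 5/4)*15522 = (5/2)*15522 = 38805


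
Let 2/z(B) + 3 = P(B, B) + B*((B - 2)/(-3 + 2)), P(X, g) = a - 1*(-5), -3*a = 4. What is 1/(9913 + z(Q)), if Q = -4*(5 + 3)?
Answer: 1631/16168100 ≈ 0.00010088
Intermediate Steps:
a = -4/3 (a = -1/3*4 = -4/3 ≈ -1.3333)
Q = -32 (Q = -4*8 = -32)
P(X, g) = 11/3 (P(X, g) = -4/3 - 1*(-5) = -4/3 + 5 = 11/3)
z(B) = 2/(2/3 + B*(2 - B)) (z(B) = 2/(-3 + (11/3 + B*((B - 2)/(-3 + 2)))) = 2/(-3 + (11/3 + B*((-2 + B)/(-1)))) = 2/(-3 + (11/3 + B*((-2 + B)*(-1)))) = 2/(-3 + (11/3 + B*(2 - B))) = 2/(2/3 + B*(2 - B)))
1/(9913 + z(Q)) = 1/(9913 + 6/(2 - 3*(-32)**2 + 6*(-32))) = 1/(9913 + 6/(2 - 3*1024 - 192)) = 1/(9913 + 6/(2 - 3072 - 192)) = 1/(9913 + 6/(-3262)) = 1/(9913 + 6*(-1/3262)) = 1/(9913 - 3/1631) = 1/(16168100/1631) = 1631/16168100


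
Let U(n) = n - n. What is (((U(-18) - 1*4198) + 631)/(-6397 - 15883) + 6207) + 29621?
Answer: 798251407/22280 ≈ 35828.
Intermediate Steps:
U(n) = 0
(((U(-18) - 1*4198) + 631)/(-6397 - 15883) + 6207) + 29621 = (((0 - 1*4198) + 631)/(-6397 - 15883) + 6207) + 29621 = (((0 - 4198) + 631)/(-22280) + 6207) + 29621 = ((-4198 + 631)*(-1/22280) + 6207) + 29621 = (-3567*(-1/22280) + 6207) + 29621 = (3567/22280 + 6207) + 29621 = 138295527/22280 + 29621 = 798251407/22280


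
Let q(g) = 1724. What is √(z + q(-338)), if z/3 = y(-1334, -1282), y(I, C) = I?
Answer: I*√2278 ≈ 47.728*I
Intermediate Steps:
z = -4002 (z = 3*(-1334) = -4002)
√(z + q(-338)) = √(-4002 + 1724) = √(-2278) = I*√2278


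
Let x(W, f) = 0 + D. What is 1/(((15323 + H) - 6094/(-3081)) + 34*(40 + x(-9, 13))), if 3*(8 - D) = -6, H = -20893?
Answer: -3081/11917376 ≈ -0.00025853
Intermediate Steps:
D = 10 (D = 8 - ⅓*(-6) = 8 + 2 = 10)
x(W, f) = 10 (x(W, f) = 0 + 10 = 10)
1/(((15323 + H) - 6094/(-3081)) + 34*(40 + x(-9, 13))) = 1/(((15323 - 20893) - 6094/(-3081)) + 34*(40 + 10)) = 1/((-5570 - 6094*(-1/3081)) + 34*50) = 1/((-5570 + 6094/3081) + 1700) = 1/(-17155076/3081 + 1700) = 1/(-11917376/3081) = -3081/11917376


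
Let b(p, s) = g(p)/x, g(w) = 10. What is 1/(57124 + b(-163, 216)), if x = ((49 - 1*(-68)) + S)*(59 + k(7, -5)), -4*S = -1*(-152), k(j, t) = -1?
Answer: 2291/130871089 ≈ 1.7506e-5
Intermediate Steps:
S = -38 (S = -(-1)*(-152)/4 = -1/4*152 = -38)
x = 4582 (x = ((49 - 1*(-68)) - 38)*(59 - 1) = ((49 + 68) - 38)*58 = (117 - 38)*58 = 79*58 = 4582)
b(p, s) = 5/2291 (b(p, s) = 10/4582 = 10*(1/4582) = 5/2291)
1/(57124 + b(-163, 216)) = 1/(57124 + 5/2291) = 1/(130871089/2291) = 2291/130871089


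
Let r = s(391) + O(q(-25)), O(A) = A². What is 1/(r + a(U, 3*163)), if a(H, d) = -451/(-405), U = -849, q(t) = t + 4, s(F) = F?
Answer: 405/337411 ≈ 0.0012003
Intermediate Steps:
q(t) = 4 + t
a(H, d) = 451/405 (a(H, d) = -451*(-1/405) = 451/405)
r = 832 (r = 391 + (4 - 25)² = 391 + (-21)² = 391 + 441 = 832)
1/(r + a(U, 3*163)) = 1/(832 + 451/405) = 1/(337411/405) = 405/337411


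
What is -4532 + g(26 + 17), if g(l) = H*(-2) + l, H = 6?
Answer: -4501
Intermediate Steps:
g(l) = -12 + l (g(l) = 6*(-2) + l = -12 + l)
-4532 + g(26 + 17) = -4532 + (-12 + (26 + 17)) = -4532 + (-12 + 43) = -4532 + 31 = -4501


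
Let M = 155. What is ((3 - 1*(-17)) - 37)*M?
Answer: -2635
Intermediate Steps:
((3 - 1*(-17)) - 37)*M = ((3 - 1*(-17)) - 37)*155 = ((3 + 17) - 37)*155 = (20 - 37)*155 = -17*155 = -2635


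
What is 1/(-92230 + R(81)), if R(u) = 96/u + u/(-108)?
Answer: -108/9960793 ≈ -1.0843e-5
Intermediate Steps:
R(u) = 96/u - u/108 (R(u) = 96/u + u*(-1/108) = 96/u - u/108)
1/(-92230 + R(81)) = 1/(-92230 + (96/81 - 1/108*81)) = 1/(-92230 + (96*(1/81) - ¾)) = 1/(-92230 + (32/27 - ¾)) = 1/(-92230 + 47/108) = 1/(-9960793/108) = -108/9960793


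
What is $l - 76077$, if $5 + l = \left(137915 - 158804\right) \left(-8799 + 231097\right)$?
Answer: $-4643659004$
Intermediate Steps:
$l = -4643582927$ ($l = -5 + \left(137915 - 158804\right) \left(-8799 + 231097\right) = -5 - 4643582922 = -4643582927$)
$l - 76077 = -4643582927 - 76077 = -4643659004$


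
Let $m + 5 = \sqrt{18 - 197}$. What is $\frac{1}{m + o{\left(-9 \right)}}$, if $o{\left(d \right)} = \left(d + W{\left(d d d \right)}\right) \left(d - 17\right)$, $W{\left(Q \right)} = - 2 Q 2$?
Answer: $- \frac{75587}{5713394748} - \frac{i \sqrt{179}}{5713394748} \approx -1.323 \cdot 10^{-5} - 2.3417 \cdot 10^{-9} i$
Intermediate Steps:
$W{\left(Q \right)} = - 4 Q$
$m = -5 + i \sqrt{179}$ ($m = -5 + \sqrt{18 - 197} = -5 + \sqrt{-179} = -5 + i \sqrt{179} \approx -5.0 + 13.379 i$)
$o{\left(d \right)} = \left(-17 + d\right) \left(d - 4 d^{3}\right)$ ($o{\left(d \right)} = \left(d - 4 d d d\right) \left(d - 17\right) = \left(d - 4 d^{2} d\right) \left(-17 + d\right) = \left(d - 4 d^{3}\right) \left(-17 + d\right) = \left(-17 + d\right) \left(d - 4 d^{3}\right)$)
$\frac{1}{m + o{\left(-9 \right)}} = \frac{1}{\left(-5 + i \sqrt{179}\right) - 9 \left(-17 - 9 - 4 \left(-9\right)^{3} + 68 \left(-9\right)^{2}\right)} = \frac{1}{\left(-5 + i \sqrt{179}\right) - 9 \left(-17 - 9 - -2916 + 68 \cdot 81\right)} = \frac{1}{\left(-5 + i \sqrt{179}\right) - 9 \left(-17 - 9 + 2916 + 5508\right)} = \frac{1}{\left(-5 + i \sqrt{179}\right) - 75582} = \frac{1}{-75587 + i \sqrt{179}}$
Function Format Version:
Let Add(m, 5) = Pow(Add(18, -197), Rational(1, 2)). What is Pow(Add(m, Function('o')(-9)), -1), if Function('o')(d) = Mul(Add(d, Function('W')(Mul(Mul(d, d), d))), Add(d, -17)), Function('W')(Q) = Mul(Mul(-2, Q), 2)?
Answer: Add(Rational(-75587, 5713394748), Mul(Rational(-1, 5713394748), I, Pow(179, Rational(1, 2)))) ≈ Add(-1.3230e-5, Mul(-2.3417e-9, I))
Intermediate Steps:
Function('W')(Q) = Mul(-4, Q)
m = Add(-5, Mul(I, Pow(179, Rational(1, 2)))) (m = Add(-5, Pow(Add(18, -197), Rational(1, 2))) = Add(-5, Pow(-179, Rational(1, 2))) = Add(-5, Mul(I, Pow(179, Rational(1, 2)))) ≈ Add(-5.0000, Mul(13.379, I)))
Function('o')(d) = Mul(Add(-17, d), Add(d, Mul(-4, Pow(d, 3)))) (Function('o')(d) = Mul(Add(d, Mul(-4, Mul(Mul(d, d), d))), Add(d, -17)) = Mul(Add(d, Mul(-4, Mul(Pow(d, 2), d))), Add(-17, d)) = Mul(Add(d, Mul(-4, Pow(d, 3))), Add(-17, d)) = Mul(Add(-17, d), Add(d, Mul(-4, Pow(d, 3)))))
Pow(Add(m, Function('o')(-9)), -1) = Pow(Add(Add(-5, Mul(I, Pow(179, Rational(1, 2)))), Mul(-9, Add(-17, -9, Mul(-4, Pow(-9, 3)), Mul(68, Pow(-9, 2))))), -1) = Pow(Add(Add(-5, Mul(I, Pow(179, Rational(1, 2)))), Mul(-9, Add(-17, -9, Mul(-4, -729), Mul(68, 81)))), -1) = Pow(Add(Add(-5, Mul(I, Pow(179, Rational(1, 2)))), Mul(-9, Add(-17, -9, 2916, 5508))), -1) = Pow(Add(Add(-5, Mul(I, Pow(179, Rational(1, 2)))), Mul(-9, 8398)), -1) = Pow(Add(Add(-5, Mul(I, Pow(179, Rational(1, 2)))), -75582), -1) = Pow(Add(-75587, Mul(I, Pow(179, Rational(1, 2)))), -1)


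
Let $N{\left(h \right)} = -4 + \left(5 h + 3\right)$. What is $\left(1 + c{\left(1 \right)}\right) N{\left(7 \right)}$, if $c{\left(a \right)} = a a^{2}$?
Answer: $68$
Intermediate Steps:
$c{\left(a \right)} = a^{3}$
$N{\left(h \right)} = -1 + 5 h$ ($N{\left(h \right)} = -4 + \left(3 + 5 h\right) = -1 + 5 h$)
$\left(1 + c{\left(1 \right)}\right) N{\left(7 \right)} = \left(1 + 1^{3}\right) \left(-1 + 5 \cdot 7\right) = \left(1 + 1\right) \left(-1 + 35\right) = 2 \cdot 34 = 68$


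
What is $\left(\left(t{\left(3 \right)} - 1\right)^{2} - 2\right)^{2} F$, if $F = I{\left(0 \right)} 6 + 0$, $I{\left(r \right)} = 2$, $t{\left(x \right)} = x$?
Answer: $48$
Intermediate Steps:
$F = 12$ ($F = 2 \cdot 6 + 0 = 12 + 0 = 12$)
$\left(\left(t{\left(3 \right)} - 1\right)^{2} - 2\right)^{2} F = \left(\left(3 - 1\right)^{2} - 2\right)^{2} \cdot 12 = \left(2^{2} - 2\right)^{2} \cdot 12 = \left(4 - 2\right)^{2} \cdot 12 = 2^{2} \cdot 12 = 4 \cdot 12 = 48$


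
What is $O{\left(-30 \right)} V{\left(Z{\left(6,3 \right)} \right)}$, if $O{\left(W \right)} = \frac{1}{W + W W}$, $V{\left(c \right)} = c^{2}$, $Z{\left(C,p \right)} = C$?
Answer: $\frac{6}{145} \approx 0.041379$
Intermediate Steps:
$O{\left(W \right)} = \frac{1}{W + W^{2}}$
$O{\left(-30 \right)} V{\left(Z{\left(6,3 \right)} \right)} = \frac{1}{\left(-30\right) \left(1 - 30\right)} 6^{2} = - \frac{1}{30 \left(-29\right)} 36 = \left(- \frac{1}{30}\right) \left(- \frac{1}{29}\right) 36 = \frac{1}{870} \cdot 36 = \frac{6}{145}$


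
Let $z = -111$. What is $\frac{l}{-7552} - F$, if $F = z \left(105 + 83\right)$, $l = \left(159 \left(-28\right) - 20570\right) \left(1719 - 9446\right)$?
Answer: $- \frac{17874929}{3776} \approx -4733.8$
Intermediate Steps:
$l = 193344994$ ($l = \left(-4452 - 20570\right) \left(-7727\right) = \left(-25022\right) \left(-7727\right) = 193344994$)
$F = -20868$ ($F = - 111 \left(105 + 83\right) = \left(-111\right) 188 = -20868$)
$\frac{l}{-7552} - F = \frac{193344994}{-7552} - -20868 = 193344994 \left(- \frac{1}{7552}\right) + 20868 = - \frac{96672497}{3776} + 20868 = - \frac{17874929}{3776}$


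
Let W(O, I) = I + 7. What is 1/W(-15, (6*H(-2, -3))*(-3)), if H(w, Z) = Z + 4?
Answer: -1/11 ≈ -0.090909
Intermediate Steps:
H(w, Z) = 4 + Z
W(O, I) = 7 + I
1/W(-15, (6*H(-2, -3))*(-3)) = 1/(7 + (6*(4 - 3))*(-3)) = 1/(7 + (6*1)*(-3)) = 1/(7 + 6*(-3)) = 1/(7 - 18) = 1/(-11) = -1/11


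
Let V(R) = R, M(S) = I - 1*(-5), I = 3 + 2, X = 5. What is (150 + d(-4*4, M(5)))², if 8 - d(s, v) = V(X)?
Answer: 23409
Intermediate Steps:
I = 5
M(S) = 10 (M(S) = 5 - 1*(-5) = 5 + 5 = 10)
d(s, v) = 3 (d(s, v) = 8 - 1*5 = 8 - 5 = 3)
(150 + d(-4*4, M(5)))² = (150 + 3)² = 153² = 23409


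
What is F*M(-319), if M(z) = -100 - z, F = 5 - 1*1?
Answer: 876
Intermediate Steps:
F = 4 (F = 5 - 1 = 4)
F*M(-319) = 4*(-100 - 1*(-319)) = 4*(-100 + 319) = 4*219 = 876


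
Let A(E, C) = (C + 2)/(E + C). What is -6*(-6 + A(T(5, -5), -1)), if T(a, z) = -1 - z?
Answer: 34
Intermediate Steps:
A(E, C) = (2 + C)/(C + E)
-6*(-6 + A(T(5, -5), -1)) = -6*(-6 + (2 - 1)/(-1 + (-1 - 1*(-5)))) = -6*(-6 + 1/(-1 + (-1 + 5))) = -6*(-6 + 1/(-1 + 4)) = -6*(-6 + 1/3) = -6*(-6 + (⅓)*1) = -6*(-6 + ⅓) = -6*(-17/3) = 34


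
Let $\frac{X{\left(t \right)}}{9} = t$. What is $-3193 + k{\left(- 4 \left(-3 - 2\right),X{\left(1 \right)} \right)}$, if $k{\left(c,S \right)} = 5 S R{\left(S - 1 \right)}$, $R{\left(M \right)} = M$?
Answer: $-2833$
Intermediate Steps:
$X{\left(t \right)} = 9 t$
$k{\left(c,S \right)} = 5 S \left(-1 + S\right)$ ($k{\left(c,S \right)} = 5 S \left(S - 1\right) = 5 S \left(-1 + S\right)$)
$-3193 + k{\left(- 4 \left(-3 - 2\right),X{\left(1 \right)} \right)} = -3193 + 5 \cdot 9 \cdot 1 \left(-1 + 9 \cdot 1\right) = -3193 + 5 \cdot 9 \left(-1 + 9\right) = -3193 + 5 \cdot 9 \cdot 8 = -3193 + 360 = -2833$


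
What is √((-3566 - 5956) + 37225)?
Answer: √27703 ≈ 166.44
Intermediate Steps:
√((-3566 - 5956) + 37225) = √(-9522 + 37225) = √27703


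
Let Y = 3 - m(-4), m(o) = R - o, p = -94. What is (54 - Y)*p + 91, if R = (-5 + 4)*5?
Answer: -4609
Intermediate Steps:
R = -5 (R = -1*5 = -5)
m(o) = -5 - o
Y = 4 (Y = 3 - (-5 - 1*(-4)) = 3 - (-5 + 4) = 3 - 1*(-1) = 3 + 1 = 4)
(54 - Y)*p + 91 = (54 - 1*4)*(-94) + 91 = (54 - 4)*(-94) + 91 = 50*(-94) + 91 = -4700 + 91 = -4609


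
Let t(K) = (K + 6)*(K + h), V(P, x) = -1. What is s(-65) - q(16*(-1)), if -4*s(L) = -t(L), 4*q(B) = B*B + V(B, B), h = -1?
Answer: 3639/4 ≈ 909.75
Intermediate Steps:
q(B) = -1/4 + B**2/4 (q(B) = (B*B - 1)/4 = (B**2 - 1)/4 = (-1 + B**2)/4 = -1/4 + B**2/4)
t(K) = (-1 + K)*(6 + K) (t(K) = (K + 6)*(K - 1) = (6 + K)*(-1 + K) = (-1 + K)*(6 + K))
s(L) = -3/2 + L**2/4 + 5*L/4 (s(L) = -(-1)*(-6 + L**2 + 5*L)/4 = -(6 - L**2 - 5*L)/4 = -3/2 + L**2/4 + 5*L/4)
s(-65) - q(16*(-1)) = (-3/2 + (1/4)*(-65)**2 + (5/4)*(-65)) - (-1/4 + (16*(-1))**2/4) = (-3/2 + (1/4)*4225 - 325/4) - (-1/4 + (1/4)*(-16)**2) = (-3/2 + 4225/4 - 325/4) - (-1/4 + (1/4)*256) = 1947/2 - (-1/4 + 64) = 1947/2 - 1*255/4 = 1947/2 - 255/4 = 3639/4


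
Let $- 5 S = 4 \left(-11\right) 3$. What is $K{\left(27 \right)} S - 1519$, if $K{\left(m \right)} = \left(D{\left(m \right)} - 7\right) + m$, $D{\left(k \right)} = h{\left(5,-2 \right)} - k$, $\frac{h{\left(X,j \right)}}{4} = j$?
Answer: $-1915$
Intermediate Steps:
$h{\left(X,j \right)} = 4 j$
$D{\left(k \right)} = -8 - k$ ($D{\left(k \right)} = 4 \left(-2\right) - k = -8 - k$)
$K{\left(m \right)} = -15$ ($K{\left(m \right)} = \left(\left(-8 - m\right) - 7\right) + m = \left(-15 - m\right) + m = -15$)
$S = \frac{132}{5}$ ($S = - \frac{4 \left(-11\right) 3}{5} = - \frac{\left(-44\right) 3}{5} = \left(- \frac{1}{5}\right) \left(-132\right) = \frac{132}{5} \approx 26.4$)
$K{\left(27 \right)} S - 1519 = \left(-15\right) \frac{132}{5} - 1519 = -396 - 1519 = -1915$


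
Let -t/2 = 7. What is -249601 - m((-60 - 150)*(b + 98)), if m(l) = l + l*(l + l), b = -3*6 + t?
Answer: -384434941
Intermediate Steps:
t = -14 (t = -2*7 = -14)
b = -32 (b = -3*6 - 14 = -18 - 14 = -32)
m(l) = l + 2*l**2 (m(l) = l + l*(2*l) = l + 2*l**2)
-249601 - m((-60 - 150)*(b + 98)) = -249601 - (-60 - 150)*(-32 + 98)*(1 + 2*((-60 - 150)*(-32 + 98))) = -249601 - (-210*66)*(1 + 2*(-210*66)) = -249601 - (-13860)*(1 + 2*(-13860)) = -249601 - (-13860)*(1 - 27720) = -249601 - (-13860)*(-27719) = -249601 - 1*384185340 = -249601 - 384185340 = -384434941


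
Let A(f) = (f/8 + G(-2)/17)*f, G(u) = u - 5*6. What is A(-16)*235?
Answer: 248160/17 ≈ 14598.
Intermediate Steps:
G(u) = -30 + u (G(u) = u - 30 = -30 + u)
A(f) = f*(-32/17 + f/8) (A(f) = (f/8 + (-30 - 2)/17)*f = (f*(⅛) - 32*1/17)*f = (f/8 - 32/17)*f = (-32/17 + f/8)*f = f*(-32/17 + f/8))
A(-16)*235 = ((1/136)*(-16)*(-256 + 17*(-16)))*235 = ((1/136)*(-16)*(-256 - 272))*235 = ((1/136)*(-16)*(-528))*235 = (1056/17)*235 = 248160/17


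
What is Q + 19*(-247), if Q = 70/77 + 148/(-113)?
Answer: -5833897/1243 ≈ -4693.4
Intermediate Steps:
Q = -498/1243 (Q = 70*(1/77) + 148*(-1/113) = 10/11 - 148/113 = -498/1243 ≈ -0.40064)
Q + 19*(-247) = -498/1243 + 19*(-247) = -498/1243 - 4693 = -5833897/1243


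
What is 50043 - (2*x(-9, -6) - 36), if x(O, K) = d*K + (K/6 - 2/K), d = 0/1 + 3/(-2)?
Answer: 150187/3 ≈ 50062.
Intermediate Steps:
d = -3/2 (d = 0*1 + 3*(-1/2) = 0 - 3/2 = -3/2 ≈ -1.5000)
x(O, K) = -2/K - 4*K/3 (x(O, K) = -3*K/2 + (K/6 - 2/K) = -3*K/2 + (-2/K + K/6) = -2/K - 4*K/3)
50043 - (2*x(-9, -6) - 36) = 50043 - (2*(-2/(-6) - 4/3*(-6)) - 36) = 50043 - (2*(-2*(-1/6) + 8) - 36) = 50043 - (2*(1/3 + 8) - 36) = 50043 - (2*(25/3) - 36) = 50043 - (50/3 - 36) = 50043 - 1*(-58/3) = 50043 + 58/3 = 150187/3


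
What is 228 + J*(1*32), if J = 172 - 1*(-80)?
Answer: 8292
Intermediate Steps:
J = 252 (J = 172 + 80 = 252)
228 + J*(1*32) = 228 + 252*(1*32) = 228 + 252*32 = 228 + 8064 = 8292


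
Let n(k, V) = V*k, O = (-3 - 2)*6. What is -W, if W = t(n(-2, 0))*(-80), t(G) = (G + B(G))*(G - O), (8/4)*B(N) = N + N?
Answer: 0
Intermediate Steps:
O = -30 (O = -5*6 = -30)
B(N) = N (B(N) = (N + N)/2 = (2*N)/2 = N)
t(G) = 2*G*(30 + G) (t(G) = (G + G)*(G - 1*(-30)) = (2*G)*(G + 30) = (2*G)*(30 + G) = 2*G*(30 + G))
W = 0 (W = (2*(0*(-2))*(30 + 0*(-2)))*(-80) = (2*0*(30 + 0))*(-80) = (2*0*30)*(-80) = 0*(-80) = 0)
-W = -1*0 = 0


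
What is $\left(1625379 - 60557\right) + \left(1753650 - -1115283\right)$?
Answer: $4433755$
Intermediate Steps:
$\left(1625379 - 60557\right) + \left(1753650 - -1115283\right) = 1564822 + \left(1753650 + 1115283\right) = 1564822 + 2868933 = 4433755$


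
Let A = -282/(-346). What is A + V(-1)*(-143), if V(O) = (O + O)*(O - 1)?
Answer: -98815/173 ≈ -571.18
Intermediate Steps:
A = 141/173 (A = -282*(-1/346) = 141/173 ≈ 0.81503)
V(O) = 2*O*(-1 + O) (V(O) = (2*O)*(-1 + O) = 2*O*(-1 + O))
A + V(-1)*(-143) = 141/173 + (2*(-1)*(-1 - 1))*(-143) = 141/173 + (2*(-1)*(-2))*(-143) = 141/173 + 4*(-143) = 141/173 - 572 = -98815/173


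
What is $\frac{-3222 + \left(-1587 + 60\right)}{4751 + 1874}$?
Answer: $- \frac{4749}{6625} \approx -0.71683$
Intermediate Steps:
$\frac{-3222 + \left(-1587 + 60\right)}{4751 + 1874} = \frac{-3222 - 1527}{6625} = \left(-4749\right) \frac{1}{6625} = - \frac{4749}{6625}$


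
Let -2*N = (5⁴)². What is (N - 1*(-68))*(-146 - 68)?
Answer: 41782323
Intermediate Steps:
N = -390625/2 (N = -(5⁴)²/2 = -½*625² = -½*390625 = -390625/2 ≈ -1.9531e+5)
(N - 1*(-68))*(-146 - 68) = (-390625/2 - 1*(-68))*(-146 - 68) = (-390625/2 + 68)*(-214) = -390489/2*(-214) = 41782323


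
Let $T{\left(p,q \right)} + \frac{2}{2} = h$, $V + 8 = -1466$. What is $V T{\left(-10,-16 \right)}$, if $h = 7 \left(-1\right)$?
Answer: $11792$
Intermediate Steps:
$V = -1474$ ($V = -8 - 1466 = -1474$)
$h = -7$
$T{\left(p,q \right)} = -8$ ($T{\left(p,q \right)} = -1 - 7 = -8$)
$V T{\left(-10,-16 \right)} = \left(-1474\right) \left(-8\right) = 11792$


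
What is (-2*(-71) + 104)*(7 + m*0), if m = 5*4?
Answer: 1722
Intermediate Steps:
m = 20
(-2*(-71) + 104)*(7 + m*0) = (-2*(-71) + 104)*(7 + 20*0) = (142 + 104)*(7 + 0) = 246*7 = 1722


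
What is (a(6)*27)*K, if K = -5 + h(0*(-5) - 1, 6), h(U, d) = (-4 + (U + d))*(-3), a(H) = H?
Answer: -1296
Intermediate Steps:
h(U, d) = 12 - 3*U - 3*d (h(U, d) = (-4 + U + d)*(-3) = 12 - 3*U - 3*d)
K = -8 (K = -5 + (12 - 3*(0*(-5) - 1) - 3*6) = -5 + (12 - 3*(0 - 1) - 18) = -5 + (12 - 3*(-1) - 18) = -5 + (12 + 3 - 18) = -5 - 3 = -8)
(a(6)*27)*K = (6*27)*(-8) = 162*(-8) = -1296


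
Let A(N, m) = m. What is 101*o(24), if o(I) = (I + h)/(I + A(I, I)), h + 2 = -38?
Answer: -101/3 ≈ -33.667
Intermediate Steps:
h = -40 (h = -2 - 38 = -40)
o(I) = (-40 + I)/(2*I) (o(I) = (I - 40)/(I + I) = (-40 + I)/((2*I)) = (-40 + I)*(1/(2*I)) = (-40 + I)/(2*I))
101*o(24) = 101*((½)*(-40 + 24)/24) = 101*((½)*(1/24)*(-16)) = 101*(-⅓) = -101/3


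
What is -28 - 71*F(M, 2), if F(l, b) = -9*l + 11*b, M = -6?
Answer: -5424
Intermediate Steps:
-28 - 71*F(M, 2) = -28 - 71*(-9*(-6) + 11*2) = -28 - 71*(54 + 22) = -28 - 71*76 = -28 - 5396 = -5424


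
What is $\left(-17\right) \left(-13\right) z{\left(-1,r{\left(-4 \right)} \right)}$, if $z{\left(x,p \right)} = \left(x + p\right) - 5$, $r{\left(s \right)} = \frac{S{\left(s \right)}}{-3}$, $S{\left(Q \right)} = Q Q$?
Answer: $- \frac{7514}{3} \approx -2504.7$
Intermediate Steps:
$S{\left(Q \right)} = Q^{2}$
$r{\left(s \right)} = - \frac{s^{2}}{3}$ ($r{\left(s \right)} = \frac{s^{2}}{-3} = s^{2} \left(- \frac{1}{3}\right) = - \frac{s^{2}}{3}$)
$z{\left(x,p \right)} = -5 + p + x$ ($z{\left(x,p \right)} = \left(p + x\right) - 5 = -5 + p + x$)
$\left(-17\right) \left(-13\right) z{\left(-1,r{\left(-4 \right)} \right)} = \left(-17\right) \left(-13\right) \left(-5 - \frac{\left(-4\right)^{2}}{3} - 1\right) = 221 \left(-5 - \frac{16}{3} - 1\right) = 221 \left(- \frac{34}{3}\right) = - \frac{7514}{3}$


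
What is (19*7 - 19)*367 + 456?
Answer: 42294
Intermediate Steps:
(19*7 - 19)*367 + 456 = (133 - 19)*367 + 456 = 114*367 + 456 = 41838 + 456 = 42294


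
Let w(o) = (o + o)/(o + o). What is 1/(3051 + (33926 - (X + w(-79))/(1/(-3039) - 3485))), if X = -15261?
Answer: 378247/13984783064 ≈ 2.7047e-5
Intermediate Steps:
w(o) = 1 (w(o) = (2*o)/((2*o)) = (2*o)*(1/(2*o)) = 1)
1/(3051 + (33926 - (X + w(-79))/(1/(-3039) - 3485))) = 1/(3051 + (33926 - (-15261 + 1)/(1/(-3039) - 3485))) = 1/(3051 + (33926 - (-15260)/(-1/3039 - 3485))) = 1/(3051 + (33926 - (-15260)/(-10590916/3039))) = 1/(3051 + (33926 - (-15260)*(-3039)/10590916)) = 1/(3051 + (33926 - 1*1656255/378247)) = 1/(3051 + (33926 - 1656255/378247)) = 1/(3051 + 12830751467/378247) = 1/(13984783064/378247) = 378247/13984783064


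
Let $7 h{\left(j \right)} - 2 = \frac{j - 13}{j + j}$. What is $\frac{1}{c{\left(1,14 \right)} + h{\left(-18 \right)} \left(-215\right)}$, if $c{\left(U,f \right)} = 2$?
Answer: $- \frac{252}{21641} \approx -0.011645$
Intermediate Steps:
$h{\left(j \right)} = \frac{2}{7} + \frac{-13 + j}{14 j}$ ($h{\left(j \right)} = \frac{2}{7} + \frac{\left(j - 13\right) \frac{1}{j + j}}{7} = \frac{2}{7} + \frac{\left(-13 + j\right) \frac{1}{2 j}}{7} = \frac{2}{7} + \frac{\frac{1}{2} \frac{1}{j} \left(-13 + j\right)}{7} = \frac{2}{7} + \frac{-13 + j}{14 j}$)
$\frac{1}{c{\left(1,14 \right)} + h{\left(-18 \right)} \left(-215\right)} = \frac{1}{2 + \frac{-13 + 5 \left(-18\right)}{14 \left(-18\right)} \left(-215\right)} = \frac{1}{2 + \frac{1}{14} \left(- \frac{1}{18}\right) \left(-13 - 90\right) \left(-215\right)} = \frac{1}{2 + \frac{1}{14} \left(- \frac{1}{18}\right) \left(-103\right) \left(-215\right)} = \frac{1}{2 + \frac{103}{252} \left(-215\right)} = \frac{1}{2 - \frac{22145}{252}} = \frac{1}{- \frac{21641}{252}} = - \frac{252}{21641}$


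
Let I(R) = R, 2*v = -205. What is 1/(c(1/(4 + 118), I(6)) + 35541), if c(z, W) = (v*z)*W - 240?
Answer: 122/4306107 ≈ 2.8332e-5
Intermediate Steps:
v = -205/2 (v = (½)*(-205) = -205/2 ≈ -102.50)
c(z, W) = -240 - 205*W*z/2 (c(z, W) = (-205*z/2)*W - 240 = -205*W*z/2 - 240 = -240 - 205*W*z/2)
1/(c(1/(4 + 118), I(6)) + 35541) = 1/((-240 - 205/2*6/(4 + 118)) + 35541) = 1/((-240 - 205/2*6/122) + 35541) = 1/((-240 - 205/2*6*1/122) + 35541) = 1/((-240 - 615/122) + 35541) = 1/(-29895/122 + 35541) = 1/(4306107/122) = 122/4306107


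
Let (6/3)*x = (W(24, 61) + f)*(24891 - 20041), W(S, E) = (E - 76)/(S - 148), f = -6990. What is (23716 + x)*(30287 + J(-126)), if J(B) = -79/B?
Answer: -8009968687973681/15624 ≈ -5.1267e+11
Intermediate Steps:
W(S, E) = (-76 + E)/(-148 + S)
x = -2101856625/124 (x = (((-76 + 61)/(-148 + 24) - 6990)*(24891 - 20041))/2 = ((-15/(-124) - 6990)*4850)/2 = ((-1/124*(-15) - 6990)*4850)/2 = ((15/124 - 6990)*4850)/2 = (-866745/124*4850)/2 = (1/2)*(-2101856625/62) = -2101856625/124 ≈ -1.6950e+7)
(23716 + x)*(30287 + J(-126)) = (23716 - 2101856625/124)*(30287 - 79/(-126)) = -2098915841*(30287 - 79*(-1/126))/124 = -2098915841*(30287 + 79/126)/124 = -2098915841/124*3816241/126 = -8009968687973681/15624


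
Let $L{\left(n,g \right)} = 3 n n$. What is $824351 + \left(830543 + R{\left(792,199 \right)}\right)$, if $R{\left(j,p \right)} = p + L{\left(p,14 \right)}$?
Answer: $1773896$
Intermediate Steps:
$L{\left(n,g \right)} = 3 n^{2}$
$R{\left(j,p \right)} = p + 3 p^{2}$
$824351 + \left(830543 + R{\left(792,199 \right)}\right) = 824351 + \left(830543 + 199 \left(1 + 3 \cdot 199\right)\right) = 824351 + \left(830543 + 199 \left(1 + 597\right)\right) = 824351 + \left(830543 + 199 \cdot 598\right) = 824351 + \left(830543 + 119002\right) = 824351 + 949545 = 1773896$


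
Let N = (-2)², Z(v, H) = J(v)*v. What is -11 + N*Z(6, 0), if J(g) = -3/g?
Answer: -23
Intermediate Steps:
Z(v, H) = -3 (Z(v, H) = (-3/v)*v = -3)
N = 4
-11 + N*Z(6, 0) = -11 + 4*(-3) = -11 - 12 = -23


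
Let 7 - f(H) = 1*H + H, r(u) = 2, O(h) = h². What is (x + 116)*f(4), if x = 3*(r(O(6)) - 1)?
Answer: -119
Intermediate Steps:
f(H) = 7 - 2*H (f(H) = 7 - (1*H + H) = 7 - (H + H) = 7 - 2*H)
x = 3 (x = 3*(2 - 1) = 3*1 = 3)
(x + 116)*f(4) = (3 + 116)*(7 - 2*4) = 119*(7 - 8) = 119*(-1) = -119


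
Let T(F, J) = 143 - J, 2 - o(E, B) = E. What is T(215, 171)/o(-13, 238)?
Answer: -28/15 ≈ -1.8667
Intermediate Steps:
o(E, B) = 2 - E
T(215, 171)/o(-13, 238) = (143 - 1*171)/(2 - 1*(-13)) = (143 - 171)/(2 + 13) = -28/15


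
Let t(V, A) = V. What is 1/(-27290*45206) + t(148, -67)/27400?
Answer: 4564584753/845065141900 ≈ 0.0054015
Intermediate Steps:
1/(-27290*45206) + t(148, -67)/27400 = 1/(-27290*45206) + 148/27400 = -1/27290*1/45206 + 148*(1/27400) = -1/1233671740 + 37/6850 = 4564584753/845065141900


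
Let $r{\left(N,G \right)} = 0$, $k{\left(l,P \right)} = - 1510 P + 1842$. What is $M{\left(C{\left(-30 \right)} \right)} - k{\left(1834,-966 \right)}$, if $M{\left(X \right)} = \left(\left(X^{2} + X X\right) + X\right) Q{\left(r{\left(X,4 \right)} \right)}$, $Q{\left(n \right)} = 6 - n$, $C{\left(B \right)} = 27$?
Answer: $-1451592$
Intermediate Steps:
$k{\left(l,P \right)} = 1842 - 1510 P$
$M{\left(X \right)} = 6 X + 12 X^{2}$ ($M{\left(X \right)} = \left(\left(X^{2} + X X\right) + X\right) \left(6 - 0\right) = \left(\left(X^{2} + X^{2}\right) + X\right) \left(6 + 0\right) = \left(2 X^{2} + X\right) 6 = \left(X + 2 X^{2}\right) 6 = 6 X + 12 X^{2}$)
$M{\left(C{\left(-30 \right)} \right)} - k{\left(1834,-966 \right)} = 6 \cdot 27 \left(1 + 2 \cdot 27\right) - \left(1842 - -1458660\right) = 6 \cdot 27 \left(1 + 54\right) - \left(1842 + 1458660\right) = 6 \cdot 27 \cdot 55 - 1460502 = 8910 - 1460502 = -1451592$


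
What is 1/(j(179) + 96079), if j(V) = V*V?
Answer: 1/128120 ≈ 7.8052e-6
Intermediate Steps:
j(V) = V**2
1/(j(179) + 96079) = 1/(179**2 + 96079) = 1/(32041 + 96079) = 1/128120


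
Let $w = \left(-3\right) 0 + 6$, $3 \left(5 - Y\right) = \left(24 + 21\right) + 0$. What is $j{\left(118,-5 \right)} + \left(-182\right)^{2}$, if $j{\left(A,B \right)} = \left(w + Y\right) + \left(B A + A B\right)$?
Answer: $31940$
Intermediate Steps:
$Y = -10$ ($Y = 5 - \frac{\left(24 + 21\right) + 0}{3} = 5 - \frac{45 + 0}{3} = 5 - 15 = -10$)
$w = 6$ ($w = 0 + 6 = 6$)
$j{\left(A,B \right)} = -4 + 2 A B$ ($j{\left(A,B \right)} = \left(6 - 10\right) + \left(B A + A B\right) = -4 + \left(A B + A B\right) = -4 + 2 A B$)
$j{\left(118,-5 \right)} + \left(-182\right)^{2} = \left(-4 + 2 \cdot 118 \left(-5\right)\right) + \left(-182\right)^{2} = \left(-4 - 1180\right) + 33124 = -1184 + 33124 = 31940$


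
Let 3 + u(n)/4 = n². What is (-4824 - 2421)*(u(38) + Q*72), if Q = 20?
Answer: -52192980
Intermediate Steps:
u(n) = -12 + 4*n²
(-4824 - 2421)*(u(38) + Q*72) = (-4824 - 2421)*((-12 + 4*38²) + 20*72) = -7245*((-12 + 4*1444) + 1440) = -7245*((-12 + 5776) + 1440) = -7245*(5764 + 1440) = -7245*7204 = -52192980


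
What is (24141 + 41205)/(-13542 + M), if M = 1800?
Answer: -10891/1957 ≈ -5.5651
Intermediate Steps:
(24141 + 41205)/(-13542 + M) = (24141 + 41205)/(-13542 + 1800) = 65346/(-11742) = 65346*(-1/11742) = -10891/1957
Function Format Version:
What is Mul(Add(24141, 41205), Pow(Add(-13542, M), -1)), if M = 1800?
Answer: Rational(-10891, 1957) ≈ -5.5651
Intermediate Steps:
Mul(Add(24141, 41205), Pow(Add(-13542, M), -1)) = Mul(Add(24141, 41205), Pow(Add(-13542, 1800), -1)) = Mul(65346, Pow(-11742, -1)) = Mul(65346, Rational(-1, 11742)) = Rational(-10891, 1957)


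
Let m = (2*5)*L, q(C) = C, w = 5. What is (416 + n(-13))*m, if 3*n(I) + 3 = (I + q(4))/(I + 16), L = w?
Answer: 20700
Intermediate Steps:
L = 5
m = 50 (m = (2*5)*5 = 10*5 = 50)
n(I) = -1 + (4 + I)/(3*(16 + I)) (n(I) = -1 + ((I + 4)/(I + 16))/3 = -1 + ((4 + I)/(16 + I))/3 = -1 + (4 + I)/(3*(16 + I)))
(416 + n(-13))*m = (416 + 2*(-22 - 1*(-13))/(3*(16 - 13)))*50 = (416 + (2/3)*(-22 + 13)/3)*50 = (416 + (2/3)*(1/3)*(-9))*50 = (416 - 2)*50 = 414*50 = 20700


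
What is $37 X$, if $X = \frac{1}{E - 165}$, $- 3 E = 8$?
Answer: $- \frac{111}{503} \approx -0.22068$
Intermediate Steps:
$E = - \frac{8}{3}$ ($E = \left(- \frac{1}{3}\right) 8 = - \frac{8}{3} \approx -2.6667$)
$X = - \frac{3}{503}$ ($X = \frac{1}{- \frac{8}{3} - 165} = \frac{1}{- \frac{503}{3}} = - \frac{3}{503} \approx -0.0059642$)
$37 X = 37 \left(- \frac{3}{503}\right) = - \frac{111}{503}$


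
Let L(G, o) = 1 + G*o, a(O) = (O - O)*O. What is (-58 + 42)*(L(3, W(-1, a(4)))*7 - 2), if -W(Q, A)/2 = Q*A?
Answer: -80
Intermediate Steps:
a(O) = 0 (a(O) = 0*O = 0)
W(Q, A) = -2*A*Q (W(Q, A) = -2*Q*A = -2*A*Q)
(-58 + 42)*(L(3, W(-1, a(4)))*7 - 2) = (-58 + 42)*((1 + 3*(-2*0*(-1)))*7 - 2) = -16*((1 + 3*0)*7 - 2) = -16*((1 + 0)*7 - 2) = -16*(1*7 - 2) = -16*(7 - 2) = -16*5 = -80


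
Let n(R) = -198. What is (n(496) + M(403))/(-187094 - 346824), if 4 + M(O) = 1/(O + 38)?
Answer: 89081/235457838 ≈ 0.00037833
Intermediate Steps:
M(O) = -4 + 1/(38 + O) (M(O) = -4 + 1/(O + 38) = -4 + 1/(38 + O))
(n(496) + M(403))/(-187094 - 346824) = (-198 + (-151 - 4*403)/(38 + 403))/(-187094 - 346824) = (-198 + (-151 - 1612)/441)/(-533918) = (-198 + (1/441)*(-1763))*(-1/533918) = (-198 - 1763/441)*(-1/533918) = -89081/441*(-1/533918) = 89081/235457838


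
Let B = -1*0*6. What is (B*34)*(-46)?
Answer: 0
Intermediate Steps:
B = 0 (B = 0*6 = 0)
(B*34)*(-46) = (0*34)*(-46) = 0*(-46) = 0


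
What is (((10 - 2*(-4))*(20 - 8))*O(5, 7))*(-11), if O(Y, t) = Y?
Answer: -11880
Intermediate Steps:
(((10 - 2*(-4))*(20 - 8))*O(5, 7))*(-11) = (((10 - 2*(-4))*(20 - 8))*5)*(-11) = (((10 + 8)*12)*5)*(-11) = ((18*12)*5)*(-11) = (216*5)*(-11) = 1080*(-11) = -11880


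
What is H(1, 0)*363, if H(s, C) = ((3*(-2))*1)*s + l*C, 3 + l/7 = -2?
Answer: -2178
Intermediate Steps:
l = -35 (l = -21 + 7*(-2) = -21 - 14 = -35)
H(s, C) = -35*C - 6*s (H(s, C) = ((3*(-2))*1)*s - 35*C = (-6*1)*s - 35*C = -6*s - 35*C = -35*C - 6*s)
H(1, 0)*363 = (-35*0 - 6*1)*363 = (0 - 6)*363 = -6*363 = -2178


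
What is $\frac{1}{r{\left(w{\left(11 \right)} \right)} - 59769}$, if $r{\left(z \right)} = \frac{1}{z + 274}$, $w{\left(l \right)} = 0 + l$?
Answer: $- \frac{285}{17034164} \approx -1.6731 \cdot 10^{-5}$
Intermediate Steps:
$w{\left(l \right)} = l$
$r{\left(z \right)} = \frac{1}{274 + z}$
$\frac{1}{r{\left(w{\left(11 \right)} \right)} - 59769} = \frac{1}{\frac{1}{274 + 11} - 59769} = \frac{1}{\frac{1}{285} - 59769} = \frac{1}{- \frac{17034164}{285}} = - \frac{285}{17034164}$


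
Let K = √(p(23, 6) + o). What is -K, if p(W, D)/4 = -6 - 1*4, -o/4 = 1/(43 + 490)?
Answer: -2*I*√2841423/533 ≈ -6.3251*I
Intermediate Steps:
o = -4/533 (o = -4/(43 + 490) = -4/533 ≈ -0.0075047)
p(W, D) = -40 (p(W, D) = 4*(-6 - 1*4) = 4*(-6 - 4) = 4*(-10) = -40)
K = 2*I*√2841423/533 (K = √(-40 - 4/533) = √(-21324/533) = 2*I*√2841423/533 ≈ 6.3251*I)
-K = -2*I*√2841423/533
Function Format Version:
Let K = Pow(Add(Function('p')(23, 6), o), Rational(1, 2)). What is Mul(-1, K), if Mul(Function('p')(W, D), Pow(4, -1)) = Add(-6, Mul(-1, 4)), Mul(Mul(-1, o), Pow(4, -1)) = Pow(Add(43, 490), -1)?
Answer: Mul(Rational(-2, 533), I, Pow(2841423, Rational(1, 2))) ≈ Mul(-6.3251, I)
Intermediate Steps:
o = Rational(-4, 533) (o = Mul(-4, Pow(Add(43, 490), -1)) = Mul(-4, Pow(533, -1)) = Mul(-4, Rational(1, 533)) = Rational(-4, 533) ≈ -0.0075047)
Function('p')(W, D) = -40 (Function('p')(W, D) = Mul(4, Add(-6, Mul(-1, 4))) = Mul(4, Add(-6, -4)) = Mul(4, -10) = -40)
K = Mul(Rational(2, 533), I, Pow(2841423, Rational(1, 2))) (K = Pow(Add(-40, Rational(-4, 533)), Rational(1, 2)) = Pow(Rational(-21324, 533), Rational(1, 2)) = Mul(Rational(2, 533), I, Pow(2841423, Rational(1, 2))) ≈ Mul(6.3251, I))
Mul(-1, K) = Mul(-1, Mul(Rational(2, 533), I, Pow(2841423, Rational(1, 2)))) = Mul(Rational(-2, 533), I, Pow(2841423, Rational(1, 2)))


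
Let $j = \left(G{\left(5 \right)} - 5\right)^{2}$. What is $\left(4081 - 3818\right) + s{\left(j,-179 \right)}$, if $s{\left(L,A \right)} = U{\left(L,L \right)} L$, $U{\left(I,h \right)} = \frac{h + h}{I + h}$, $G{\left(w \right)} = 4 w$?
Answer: $488$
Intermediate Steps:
$U{\left(I,h \right)} = \frac{2 h}{I + h}$
$j = 225$ ($j = \left(4 \cdot 5 - 5\right)^{2} = \left(20 - 5\right)^{2} = 15^{2} = 225$)
$s{\left(L,A \right)} = L$ ($s{\left(L,A \right)} = \frac{2 L}{L + L} L = \frac{2 L}{2 L} L = 2 L \frac{1}{2 L} L = 1 L = L$)
$\left(4081 - 3818\right) + s{\left(j,-179 \right)} = \left(4081 - 3818\right) + 225 = 263 + 225 = 488$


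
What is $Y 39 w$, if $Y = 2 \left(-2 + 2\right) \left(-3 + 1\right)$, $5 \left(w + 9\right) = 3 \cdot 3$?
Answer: $0$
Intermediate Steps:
$w = - \frac{36}{5}$ ($w = -9 + \frac{3 \cdot 3}{5} = -9 + \frac{1}{5} \cdot 9 = -9 + \frac{9}{5} = - \frac{36}{5} \approx -7.2$)
$Y = 0$ ($Y = 2 \cdot 0 \left(-2\right) = 0 \left(-2\right) = 0$)
$Y 39 w = 0 \cdot 39 \left(- \frac{36}{5}\right) = 0 \left(- \frac{36}{5}\right) = 0$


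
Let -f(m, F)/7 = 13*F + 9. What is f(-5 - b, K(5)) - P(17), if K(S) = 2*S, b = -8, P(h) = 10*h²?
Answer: -3863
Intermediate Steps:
f(m, F) = -63 - 91*F (f(m, F) = -7*(13*F + 9) = -7*(9 + 13*F) = -63 - 91*F)
f(-5 - b, K(5)) - P(17) = (-63 - 182*5) - 10*17² = (-63 - 91*10) - 10*289 = (-63 - 910) - 1*2890 = -973 - 2890 = -3863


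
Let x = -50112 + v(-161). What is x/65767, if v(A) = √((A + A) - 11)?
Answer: -50112/65767 + 3*I*√37/65767 ≈ -0.76196 + 0.00027747*I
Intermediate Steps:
v(A) = √(-11 + 2*A) (v(A) = √(2*A - 11) = √(-11 + 2*A))
x = -50112 + 3*I*√37 (x = -50112 + √(-11 + 2*(-161)) = -50112 + √(-11 - 322) = -50112 + √(-333) = -50112 + 3*I*√37 ≈ -50112.0 + 18.248*I)
x/65767 = (-50112 + 3*I*√37)/65767 = (-50112 + 3*I*√37)*(1/65767) = -50112/65767 + 3*I*√37/65767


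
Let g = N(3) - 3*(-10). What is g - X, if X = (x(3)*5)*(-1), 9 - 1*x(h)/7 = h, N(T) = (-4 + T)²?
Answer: 241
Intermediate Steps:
x(h) = 63 - 7*h
X = -210 (X = ((63 - 7*3)*5)*(-1) = ((63 - 21)*5)*(-1) = (42*5)*(-1) = 210*(-1) = -210)
g = 31 (g = (-4 + 3)² - 3*(-10) = (-1)² + 30 = 1 + 30 = 31)
g - X = 31 - 1*(-210) = 31 + 210 = 241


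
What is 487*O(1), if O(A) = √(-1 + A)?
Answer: 0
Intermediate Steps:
487*O(1) = 487*√(-1 + 1) = 487*√0 = 487*0 = 0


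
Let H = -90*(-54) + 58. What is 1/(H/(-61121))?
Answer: -61121/4918 ≈ -12.428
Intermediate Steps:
H = 4918 (H = 4860 + 58 = 4918)
1/(H/(-61121)) = 1/(4918/(-61121)) = 1/(4918*(-1/61121)) = 1/(-4918/61121) = -61121/4918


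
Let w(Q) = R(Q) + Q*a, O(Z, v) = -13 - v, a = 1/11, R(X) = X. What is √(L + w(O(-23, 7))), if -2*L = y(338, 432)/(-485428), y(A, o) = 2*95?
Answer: 5*I*√6220849260109/2669854 ≈ 4.671*I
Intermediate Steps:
y(A, o) = 190
a = 1/11 ≈ 0.090909
w(Q) = 12*Q/11 (w(Q) = Q + Q*(1/11) = Q + Q/11 = 12*Q/11)
L = 95/485428 (L = -95/(-485428) = -95*(-1)/485428 = -½*(-95/242714) = 95/485428 ≈ 0.00019570)
√(L + w(O(-23, 7))) = √(95/485428 + 12*(-13 - 1*7)/11) = √(95/485428 + 12*(-13 - 7)/11) = √(95/485428 + (12/11)*(-20)) = √(95/485428 - 240/11) = √(-116501675/5339708) = 5*I*√6220849260109/2669854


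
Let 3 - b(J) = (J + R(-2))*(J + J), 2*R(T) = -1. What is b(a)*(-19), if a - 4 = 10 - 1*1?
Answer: 6118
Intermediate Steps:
a = 13 (a = 4 + (10 - 1*1) = 4 + (10 - 1) = 4 + 9 = 13)
R(T) = -1/2 (R(T) = (1/2)*(-1) = -1/2)
b(J) = 3 - 2*J*(-1/2 + J) (b(J) = 3 - (J - 1/2)*(J + J) = 3 - (-1/2 + J)*2*J = 3 - 2*J*(-1/2 + J))
b(a)*(-19) = (3 + 13 - 2*13**2)*(-19) = (3 + 13 - 2*169)*(-19) = (3 + 13 - 338)*(-19) = -322*(-19) = 6118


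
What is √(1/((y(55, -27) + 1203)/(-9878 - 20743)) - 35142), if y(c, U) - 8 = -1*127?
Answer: 3*I*√1147972531/542 ≈ 187.54*I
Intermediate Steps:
y(c, U) = -119 (y(c, U) = 8 - 1*127 = 8 - 127 = -119)
√(1/((y(55, -27) + 1203)/(-9878 - 20743)) - 35142) = √(1/((-119 + 1203)/(-9878 - 20743)) - 35142) = √(1/(1084/(-30621)) - 35142) = √(1/(1084*(-1/30621)) - 35142) = √(1/(-1084/30621) - 35142) = √(-30621/1084 - 35142) = √(-38124549/1084) = 3*I*√1147972531/542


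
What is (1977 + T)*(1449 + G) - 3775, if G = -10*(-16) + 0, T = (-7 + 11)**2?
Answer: 3202962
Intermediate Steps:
T = 16 (T = 4**2 = 16)
G = 160 (G = 160 + 0 = 160)
(1977 + T)*(1449 + G) - 3775 = (1977 + 16)*(1449 + 160) - 3775 = 1993*1609 - 3775 = 3206737 - 3775 = 3202962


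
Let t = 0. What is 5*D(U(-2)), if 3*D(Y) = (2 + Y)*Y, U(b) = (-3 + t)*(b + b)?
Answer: 280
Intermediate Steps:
U(b) = -6*b (U(b) = (-3 + 0)*(b + b) = -6*b)
D(Y) = Y*(2 + Y)/3 (D(Y) = ((2 + Y)*Y)/3 = (Y*(2 + Y))/3 = Y*(2 + Y)/3)
5*D(U(-2)) = 5*((-6*(-2))*(2 - 6*(-2))/3) = 5*((1/3)*12*(2 + 12)) = 5*((1/3)*12*14) = 5*56 = 280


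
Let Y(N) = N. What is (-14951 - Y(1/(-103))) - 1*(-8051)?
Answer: -710699/103 ≈ -6900.0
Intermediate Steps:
(-14951 - Y(1/(-103))) - 1*(-8051) = (-14951 - 1/(-103)) - 1*(-8051) = (-14951 - 1*(-1/103)) + 8051 = (-14951 + 1/103) + 8051 = -1539952/103 + 8051 = -710699/103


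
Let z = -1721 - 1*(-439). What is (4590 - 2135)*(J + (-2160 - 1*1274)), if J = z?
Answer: -11577780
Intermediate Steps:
z = -1282 (z = -1721 + 439 = -1282)
J = -1282
(4590 - 2135)*(J + (-2160 - 1*1274)) = (4590 - 2135)*(-1282 + (-2160 - 1*1274)) = 2455*(-1282 + (-2160 - 1274)) = 2455*(-1282 - 3434) = 2455*(-4716) = -11577780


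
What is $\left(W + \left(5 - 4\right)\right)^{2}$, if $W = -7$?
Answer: $36$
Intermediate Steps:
$\left(W + \left(5 - 4\right)\right)^{2} = \left(-7 + \left(5 - 4\right)\right)^{2} = \left(-7 + 1\right)^{2} = \left(-6\right)^{2} = 36$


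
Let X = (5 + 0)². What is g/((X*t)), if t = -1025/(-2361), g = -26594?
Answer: -62788434/25625 ≈ -2450.3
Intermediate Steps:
X = 25 (X = 5² = 25)
t = 1025/2361 (t = -1025*(-1/2361) = 1025/2361 ≈ 0.43414)
g/((X*t)) = -26594/(25*(1025/2361)) = -26594/25625/2361 = -26594*2361/25625 = -62788434/25625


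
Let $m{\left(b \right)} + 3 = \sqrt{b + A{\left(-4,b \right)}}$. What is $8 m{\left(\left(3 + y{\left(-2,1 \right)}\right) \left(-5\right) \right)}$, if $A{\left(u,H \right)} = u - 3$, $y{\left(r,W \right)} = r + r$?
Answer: $-24 + 8 i \sqrt{2} \approx -24.0 + 11.314 i$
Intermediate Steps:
$y{\left(r,W \right)} = 2 r$
$A{\left(u,H \right)} = -3 + u$
$m{\left(b \right)} = -3 + \sqrt{-7 + b}$ ($m{\left(b \right)} = -3 + \sqrt{b - 7} = -3 + \sqrt{-7 + b}$)
$8 m{\left(\left(3 + y{\left(-2,1 \right)}\right) \left(-5\right) \right)} = 8 \left(-3 + \sqrt{-7 + \left(3 + 2 \left(-2\right)\right) \left(-5\right)}\right) = 8 \left(-3 + \sqrt{-7 + \left(3 - 4\right) \left(-5\right)}\right) = 8 \left(-3 + \sqrt{-7 - -5}\right) = 8 \left(-3 + \sqrt{-7 + 5}\right) = 8 \left(-3 + \sqrt{-2}\right) = 8 \left(-3 + i \sqrt{2}\right) = -24 + 8 i \sqrt{2}$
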